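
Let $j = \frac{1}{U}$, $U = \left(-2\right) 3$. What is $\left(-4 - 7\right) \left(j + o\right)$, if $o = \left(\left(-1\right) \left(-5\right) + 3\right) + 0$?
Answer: $- \frac{517}{6} \approx -86.167$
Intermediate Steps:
$U = -6$
$j = - \frac{1}{6}$ ($j = \frac{1}{-6} = - \frac{1}{6} \approx -0.16667$)
$o = 8$ ($o = \left(5 + 3\right) + 0 = 8 + 0 = 8$)
$\left(-4 - 7\right) \left(j + o\right) = \left(-4 - 7\right) \left(- \frac{1}{6} + 8\right) = \left(-11\right) \frac{47}{6} = - \frac{517}{6}$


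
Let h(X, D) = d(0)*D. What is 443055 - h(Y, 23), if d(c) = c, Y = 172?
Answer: 443055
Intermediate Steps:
h(X, D) = 0 (h(X, D) = 0*D = 0)
443055 - h(Y, 23) = 443055 - 1*0 = 443055 + 0 = 443055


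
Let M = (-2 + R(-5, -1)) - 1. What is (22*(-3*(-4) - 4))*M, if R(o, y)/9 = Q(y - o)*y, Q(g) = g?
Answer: -6864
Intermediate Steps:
R(o, y) = 9*y*(y - o) (R(o, y) = 9*((y - o)*y) = 9*(y*(y - o)) = 9*y*(y - o))
M = -39 (M = (-2 + 9*(-1)*(-1 - 1*(-5))) - 1 = (-2 + 9*(-1)*(-1 + 5)) - 1 = (-2 + 9*(-1)*4) - 1 = (-2 - 36) - 1 = -38 - 1 = -39)
(22*(-3*(-4) - 4))*M = (22*(-3*(-4) - 4))*(-39) = (22*(12 - 4))*(-39) = (22*8)*(-39) = 176*(-39) = -6864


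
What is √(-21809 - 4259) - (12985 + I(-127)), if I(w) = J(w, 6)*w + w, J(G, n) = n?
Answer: -12096 + 14*I*√133 ≈ -12096.0 + 161.46*I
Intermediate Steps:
I(w) = 7*w (I(w) = 6*w + w = 7*w)
√(-21809 - 4259) - (12985 + I(-127)) = √(-21809 - 4259) - (12985 + 7*(-127)) = √(-26068) - (12985 - 889) = 14*I*√133 - 1*12096 = 14*I*√133 - 12096 = -12096 + 14*I*√133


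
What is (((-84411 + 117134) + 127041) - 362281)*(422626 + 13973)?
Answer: -88418719683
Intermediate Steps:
(((-84411 + 117134) + 127041) - 362281)*(422626 + 13973) = ((32723 + 127041) - 362281)*436599 = (159764 - 362281)*436599 = -202517*436599 = -88418719683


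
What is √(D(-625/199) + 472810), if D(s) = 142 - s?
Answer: 7*√382234623/199 ≈ 687.72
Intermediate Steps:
√(D(-625/199) + 472810) = √((142 - (-625)/199) + 472810) = √((142 - 1*(-625/199)) + 472810) = √((142 + 625/199) + 472810) = √(28883/199 + 472810) = √(94118073/199) = 7*√382234623/199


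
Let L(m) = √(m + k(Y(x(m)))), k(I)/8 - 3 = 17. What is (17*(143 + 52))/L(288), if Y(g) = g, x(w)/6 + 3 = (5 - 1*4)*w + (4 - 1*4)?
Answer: 3315*√7/56 ≈ 156.62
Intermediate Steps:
x(w) = -18 + 6*w (x(w) = -18 + 6*((5 - 1*4)*w + (4 - 1*4)) = -18 + 6*((5 - 4)*w + (4 - 4)) = -18 + 6*(1*w + 0) = -18 + 6*(w + 0) = -18 + 6*w)
k(I) = 160 (k(I) = 24 + 8*17 = 24 + 136 = 160)
L(m) = √(160 + m) (L(m) = √(m + 160) = √(160 + m))
(17*(143 + 52))/L(288) = (17*(143 + 52))/(√(160 + 288)) = (17*195)/(√448) = 3315/((8*√7)) = 3315*(√7/56) = 3315*√7/56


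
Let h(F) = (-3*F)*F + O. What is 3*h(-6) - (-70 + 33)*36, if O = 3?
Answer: 1017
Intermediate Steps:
h(F) = 3 - 3*F**2 (h(F) = (-3*F)*F + 3 = -3*F**2 + 3 = 3 - 3*F**2)
3*h(-6) - (-70 + 33)*36 = 3*(3 - 3*(-6)**2) - (-70 + 33)*36 = 3*(3 - 3*36) - (-37)*36 = 3*(3 - 108) - 1*(-1332) = 3*(-105) + 1332 = -315 + 1332 = 1017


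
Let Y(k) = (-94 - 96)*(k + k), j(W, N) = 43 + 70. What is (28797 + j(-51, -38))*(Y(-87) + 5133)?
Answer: 1104159630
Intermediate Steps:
j(W, N) = 113
Y(k) = -380*k
(28797 + j(-51, -38))*(Y(-87) + 5133) = (28797 + 113)*(-380*(-87) + 5133) = 28910*(33060 + 5133) = 28910*38193 = 1104159630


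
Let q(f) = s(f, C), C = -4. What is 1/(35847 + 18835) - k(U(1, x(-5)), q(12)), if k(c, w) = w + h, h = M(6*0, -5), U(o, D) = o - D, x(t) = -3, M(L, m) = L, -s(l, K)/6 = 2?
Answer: 656185/54682 ≈ 12.000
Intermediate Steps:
s(l, K) = -12 (s(l, K) = -6*2 = -12)
h = 0 (h = 6*0 = 0)
q(f) = -12
k(c, w) = w (k(c, w) = w + 0 = w)
1/(35847 + 18835) - k(U(1, x(-5)), q(12)) = 1/(35847 + 18835) - 1*(-12) = 1/54682 + 12 = 656185/54682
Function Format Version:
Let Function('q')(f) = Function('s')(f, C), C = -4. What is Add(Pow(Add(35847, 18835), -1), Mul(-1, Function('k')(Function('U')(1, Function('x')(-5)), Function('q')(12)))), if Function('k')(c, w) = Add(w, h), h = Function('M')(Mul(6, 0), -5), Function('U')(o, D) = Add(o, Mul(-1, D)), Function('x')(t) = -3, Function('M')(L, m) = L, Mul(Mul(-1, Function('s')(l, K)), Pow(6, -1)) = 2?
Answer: Rational(656185, 54682) ≈ 12.000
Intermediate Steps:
Function('s')(l, K) = -12 (Function('s')(l, K) = Mul(-6, 2) = -12)
h = 0 (h = Mul(6, 0) = 0)
Function('q')(f) = -12
Function('k')(c, w) = w (Function('k')(c, w) = Add(w, 0) = w)
Add(Pow(Add(35847, 18835), -1), Mul(-1, Function('k')(Function('U')(1, Function('x')(-5)), Function('q')(12)))) = Add(Pow(Add(35847, 18835), -1), Mul(-1, -12)) = Add(Pow(54682, -1), 12) = Add(Rational(1, 54682), 12) = Rational(656185, 54682)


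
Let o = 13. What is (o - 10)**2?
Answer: 9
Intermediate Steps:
(o - 10)**2 = (13 - 10)**2 = 3**2 = 9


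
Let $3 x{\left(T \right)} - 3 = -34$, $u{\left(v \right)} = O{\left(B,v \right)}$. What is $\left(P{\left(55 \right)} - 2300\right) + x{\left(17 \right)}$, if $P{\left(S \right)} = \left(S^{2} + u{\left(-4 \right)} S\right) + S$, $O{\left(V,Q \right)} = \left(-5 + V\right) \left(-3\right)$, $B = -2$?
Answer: $\frac{5774}{3} \approx 1924.7$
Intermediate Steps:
$O{\left(V,Q \right)} = 15 - 3 V$
$u{\left(v \right)} = 21$ ($u{\left(v \right)} = 15 - -6 = 15 + 6 = 21$)
$x{\left(T \right)} = - \frac{31}{3}$ ($x{\left(T \right)} = 1 + \frac{1}{3} \left(-34\right) = 1 - \frac{34}{3} = - \frac{31}{3}$)
$P{\left(S \right)} = S^{2} + 22 S$ ($P{\left(S \right)} = \left(S^{2} + 21 S\right) + S = S^{2} + 22 S$)
$\left(P{\left(55 \right)} - 2300\right) + x{\left(17 \right)} = \left(55 \left(22 + 55\right) - 2300\right) - \frac{31}{3} = \left(55 \cdot 77 - 2300\right) - \frac{31}{3} = \left(4235 - 2300\right) - \frac{31}{3} = 1935 - \frac{31}{3} = \frac{5774}{3}$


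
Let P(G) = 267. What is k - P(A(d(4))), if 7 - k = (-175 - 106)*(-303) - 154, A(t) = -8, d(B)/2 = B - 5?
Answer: -85249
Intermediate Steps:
d(B) = -10 + 2*B (d(B) = 2*(B - 5) = 2*(-5 + B) = -10 + 2*B)
k = -84982 (k = 7 - ((-175 - 106)*(-303) - 154) = 7 - (-281*(-303) - 154) = 7 - (85143 - 154) = 7 - 1*84989 = 7 - 84989 = -84982)
k - P(A(d(4))) = -84982 - 1*267 = -84982 - 267 = -85249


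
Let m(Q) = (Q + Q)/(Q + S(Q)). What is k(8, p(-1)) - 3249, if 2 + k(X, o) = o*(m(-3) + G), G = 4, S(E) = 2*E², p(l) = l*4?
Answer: -16327/5 ≈ -3265.4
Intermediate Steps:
p(l) = 4*l
m(Q) = 2*Q/(Q + 2*Q²) (m(Q) = (Q + Q)/(Q + 2*Q²) = (2*Q)/(Q + 2*Q²) = 2*Q/(Q + 2*Q²))
k(X, o) = -2 + 18*o/5 (k(X, o) = -2 + o*(2/(1 + 2*(-3)) + 4) = -2 + o*(2/(1 - 6) + 4) = -2 + o*(2/(-5) + 4) = -2 + o*(2*(-⅕) + 4) = -2 + o*(-⅖ + 4) = -2 + o*(18/5) = -2 + 18*o/5)
k(8, p(-1)) - 3249 = (-2 + 18*(4*(-1))/5) - 3249 = (-2 + (18/5)*(-4)) - 3249 = (-2 - 72/5) - 3249 = -82/5 - 3249 = -16327/5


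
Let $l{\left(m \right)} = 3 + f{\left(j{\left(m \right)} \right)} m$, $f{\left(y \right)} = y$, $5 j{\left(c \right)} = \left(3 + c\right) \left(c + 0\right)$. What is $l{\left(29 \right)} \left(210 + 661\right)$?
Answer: $\frac{23453417}{5} \approx 4.6907 \cdot 10^{6}$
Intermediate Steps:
$j{\left(c \right)} = \frac{c \left(3 + c\right)}{5}$ ($j{\left(c \right)} = \frac{\left(3 + c\right) \left(c + 0\right)}{5} = \frac{\left(3 + c\right) c}{5} = \frac{c \left(3 + c\right)}{5}$)
$l{\left(m \right)} = 3 + \frac{m^{2} \left(3 + m\right)}{5}$ ($l{\left(m \right)} = 3 + \frac{m \left(3 + m\right)}{5} m = 3 + \frac{m^{2} \left(3 + m\right)}{5}$)
$l{\left(29 \right)} \left(210 + 661\right) = \left(3 + \frac{29^{2} \left(3 + 29\right)}{5}\right) \left(210 + 661\right) = \left(3 + \frac{1}{5} \cdot 841 \cdot 32\right) 871 = \left(3 + \frac{26912}{5}\right) 871 = \frac{26927}{5} \cdot 871 = \frac{23453417}{5}$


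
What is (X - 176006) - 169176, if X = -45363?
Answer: -390545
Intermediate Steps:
(X - 176006) - 169176 = (-45363 - 176006) - 169176 = -221369 - 169176 = -390545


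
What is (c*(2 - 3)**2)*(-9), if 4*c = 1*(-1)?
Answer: 9/4 ≈ 2.2500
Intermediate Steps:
c = -1/4 (c = (1*(-1))/4 = (1/4)*(-1) = -1/4 ≈ -0.25000)
(c*(2 - 3)**2)*(-9) = -(2 - 3)**2/4*(-9) = -1/4*(-1)**2*(-9) = -1/4*1*(-9) = -1/4*(-9) = 9/4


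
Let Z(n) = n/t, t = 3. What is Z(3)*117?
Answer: 117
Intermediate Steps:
Z(n) = n/3
Z(3)*117 = ((⅓)*3)*117 = 1*117 = 117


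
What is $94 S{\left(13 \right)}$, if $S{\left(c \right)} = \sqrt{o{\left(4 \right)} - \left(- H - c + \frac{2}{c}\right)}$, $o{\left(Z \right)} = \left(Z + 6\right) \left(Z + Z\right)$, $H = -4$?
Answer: $\frac{94 \sqrt{15015}}{13} \approx 886.03$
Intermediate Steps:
$o{\left(Z \right)} = 2 Z \left(6 + Z\right)$ ($o{\left(Z \right)} = \left(6 + Z\right) 2 Z = 2 Z \left(6 + Z\right)$)
$S{\left(c \right)} = \sqrt{76 + c - \frac{2}{c}}$ ($S{\left(c \right)} = \sqrt{2 \cdot 4 \left(6 + 4\right) - \left(4 - c + \frac{2}{c}\right)} = \sqrt{2 \cdot 4 \cdot 10 - \left(4 - c + \frac{2}{c}\right)} = \sqrt{80 - \left(4 - c + \frac{2}{c}\right)} = \sqrt{76 + c - \frac{2}{c}}$)
$94 S{\left(13 \right)} = 94 \sqrt{76 + 13 - \frac{2}{13}} = 94 \sqrt{\frac{1155}{13}} = 94 \frac{\sqrt{15015}}{13} = \frac{94 \sqrt{15015}}{13}$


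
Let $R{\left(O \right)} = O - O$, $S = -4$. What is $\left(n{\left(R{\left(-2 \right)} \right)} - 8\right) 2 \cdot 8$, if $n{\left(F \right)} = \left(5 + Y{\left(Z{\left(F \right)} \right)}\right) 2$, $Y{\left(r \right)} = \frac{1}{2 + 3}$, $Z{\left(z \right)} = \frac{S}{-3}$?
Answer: $\frac{192}{5} \approx 38.4$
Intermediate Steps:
$Z{\left(z \right)} = \frac{4}{3}$ ($Z{\left(z \right)} = - \frac{4}{-3} = \left(-4\right) \left(- \frac{1}{3}\right) = \frac{4}{3}$)
$R{\left(O \right)} = 0$
$Y{\left(r \right)} = \frac{1}{5}$
$n{\left(F \right)} = \frac{52}{5}$ ($n{\left(F \right)} = \left(5 + \frac{1}{5}\right) 2 = \frac{26}{5} \cdot 2 = \frac{52}{5}$)
$\left(n{\left(R{\left(-2 \right)} \right)} - 8\right) 2 \cdot 8 = \left(\frac{52}{5} - 8\right) 2 \cdot 8 = \frac{12}{5} \cdot 16 = \frac{192}{5}$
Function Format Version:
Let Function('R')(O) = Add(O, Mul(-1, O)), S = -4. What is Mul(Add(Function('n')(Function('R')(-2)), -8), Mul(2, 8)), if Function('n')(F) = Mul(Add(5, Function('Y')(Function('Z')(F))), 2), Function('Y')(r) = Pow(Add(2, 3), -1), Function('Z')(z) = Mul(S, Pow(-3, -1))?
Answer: Rational(192, 5) ≈ 38.400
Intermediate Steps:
Function('Z')(z) = Rational(4, 3) (Function('Z')(z) = Mul(-4, Pow(-3, -1)) = Mul(-4, Rational(-1, 3)) = Rational(4, 3))
Function('R')(O) = 0
Function('Y')(r) = Rational(1, 5) (Function('Y')(r) = Pow(5, -1) = Rational(1, 5))
Function('n')(F) = Rational(52, 5) (Function('n')(F) = Mul(Add(5, Rational(1, 5)), 2) = Mul(Rational(26, 5), 2) = Rational(52, 5))
Mul(Add(Function('n')(Function('R')(-2)), -8), Mul(2, 8)) = Mul(Add(Rational(52, 5), -8), Mul(2, 8)) = Mul(Rational(12, 5), 16) = Rational(192, 5)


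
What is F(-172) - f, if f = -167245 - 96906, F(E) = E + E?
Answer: 263807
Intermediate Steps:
F(E) = 2*E
f = -264151
F(-172) - f = 2*(-172) - 1*(-264151) = -344 + 264151 = 263807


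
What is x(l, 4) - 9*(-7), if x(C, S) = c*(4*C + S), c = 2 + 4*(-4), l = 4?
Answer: -217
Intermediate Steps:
c = -14 (c = 2 - 16 = -14)
x(C, S) = -56*C - 14*S (x(C, S) = -14*(4*C + S) = -14*(S + 4*C) = -56*C - 14*S)
x(l, 4) - 9*(-7) = (-56*4 - 14*4) - 9*(-7) = (-224 - 56) + 63 = -280 + 63 = -217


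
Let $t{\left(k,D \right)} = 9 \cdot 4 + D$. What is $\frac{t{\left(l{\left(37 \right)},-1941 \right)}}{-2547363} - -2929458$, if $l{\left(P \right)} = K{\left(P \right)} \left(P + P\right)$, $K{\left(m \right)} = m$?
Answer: $\frac{2487464307053}{849121} \approx 2.9295 \cdot 10^{6}$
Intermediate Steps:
$l{\left(P \right)} = 2 P^{2}$ ($l{\left(P \right)} = P \left(P + P\right) = P 2 P = 2 P^{2}$)
$t{\left(k,D \right)} = 36 + D$
$\frac{t{\left(l{\left(37 \right)},-1941 \right)}}{-2547363} - -2929458 = \frac{36 - 1941}{-2547363} - -2929458 = \left(-1905\right) \left(- \frac{1}{2547363}\right) + 2929458 = \frac{635}{849121} + 2929458 = \frac{2487464307053}{849121}$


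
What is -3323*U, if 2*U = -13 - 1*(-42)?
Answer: -96367/2 ≈ -48184.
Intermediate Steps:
U = 29/2 (U = (-13 - 1*(-42))/2 = (-13 + 42)/2 = (½)*29 = 29/2 ≈ 14.500)
-3323*U = -3323*29/2 = -96367/2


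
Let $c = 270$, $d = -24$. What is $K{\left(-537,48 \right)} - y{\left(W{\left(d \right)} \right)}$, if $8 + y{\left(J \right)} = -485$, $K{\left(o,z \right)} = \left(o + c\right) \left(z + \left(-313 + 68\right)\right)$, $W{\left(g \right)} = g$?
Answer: $53092$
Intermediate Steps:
$K{\left(o,z \right)} = \left(-245 + z\right) \left(270 + o\right)$ ($K{\left(o,z \right)} = \left(o + 270\right) \left(z + \left(-313 + 68\right)\right) = \left(270 + o\right) \left(z - 245\right) = \left(270 + o\right) \left(-245 + z\right) = \left(-245 + z\right) \left(270 + o\right)$)
$y{\left(J \right)} = -493$ ($y{\left(J \right)} = -8 - 485 = -493$)
$K{\left(-537,48 \right)} - y{\left(W{\left(d \right)} \right)} = \left(-66150 - -131565 + 270 \cdot 48 - 25776\right) - -493 = \left(-66150 + 131565 + 12960 - 25776\right) + 493 = 52599 + 493 = 53092$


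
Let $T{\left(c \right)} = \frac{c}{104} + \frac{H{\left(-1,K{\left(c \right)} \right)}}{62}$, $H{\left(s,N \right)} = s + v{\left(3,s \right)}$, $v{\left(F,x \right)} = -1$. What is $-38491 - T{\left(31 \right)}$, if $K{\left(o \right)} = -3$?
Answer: $- \frac{124095841}{3224} \approx -38491.0$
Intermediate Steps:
$H{\left(s,N \right)} = -1 + s$ ($H{\left(s,N \right)} = s - 1 = -1 + s$)
$T{\left(c \right)} = - \frac{1}{31} + \frac{c}{104}$ ($T{\left(c \right)} = \frac{c}{104} + \frac{-1 - 1}{62} = c \frac{1}{104} - \frac{1}{31} = \frac{c}{104} - \frac{1}{31} = - \frac{1}{31} + \frac{c}{104}$)
$-38491 - T{\left(31 \right)} = -38491 - \left(- \frac{1}{31} + \frac{1}{104} \cdot 31\right) = -38491 - \left(- \frac{1}{31} + \frac{31}{104}\right) = -38491 - \frac{857}{3224} = - \frac{124095841}{3224}$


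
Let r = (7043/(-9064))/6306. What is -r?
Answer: 7043/57157584 ≈ 0.00012322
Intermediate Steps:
r = -7043/57157584 (r = (7043*(-1/9064))*(1/6306) = -7043/9064*1/6306 = -7043/57157584 ≈ -0.00012322)
-r = -1*(-7043/57157584) = 7043/57157584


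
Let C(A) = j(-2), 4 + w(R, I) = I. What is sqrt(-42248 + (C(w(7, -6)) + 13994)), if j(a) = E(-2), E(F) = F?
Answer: 4*I*sqrt(1766) ≈ 168.1*I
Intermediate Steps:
j(a) = -2
w(R, I) = -4 + I
C(A) = -2
sqrt(-42248 + (C(w(7, -6)) + 13994)) = sqrt(-42248 + (-2 + 13994)) = sqrt(-42248 + 13992) = sqrt(-28256) = 4*I*sqrt(1766)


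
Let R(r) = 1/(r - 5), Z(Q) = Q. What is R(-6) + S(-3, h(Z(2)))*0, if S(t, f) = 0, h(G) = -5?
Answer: -1/11 ≈ -0.090909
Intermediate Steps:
R(r) = 1/(-5 + r)
R(-6) + S(-3, h(Z(2)))*0 = 1/(-5 - 6) + 0*0 = 1/(-11) + 0 = -1/11 + 0 = -1/11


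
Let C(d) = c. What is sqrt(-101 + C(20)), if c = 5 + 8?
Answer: 2*I*sqrt(22) ≈ 9.3808*I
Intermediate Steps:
c = 13
C(d) = 13
sqrt(-101 + C(20)) = sqrt(-101 + 13) = sqrt(-88) = 2*I*sqrt(22)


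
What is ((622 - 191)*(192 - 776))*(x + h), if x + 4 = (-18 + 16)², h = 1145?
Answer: -288201080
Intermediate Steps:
x = 0 (x = -4 + (-18 + 16)² = -4 + (-2)² = -4 + 4 = 0)
((622 - 191)*(192 - 776))*(x + h) = ((622 - 191)*(192 - 776))*(0 + 1145) = (431*(-584))*1145 = -251704*1145 = -288201080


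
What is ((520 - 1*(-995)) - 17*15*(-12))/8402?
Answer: 4575/8402 ≈ 0.54451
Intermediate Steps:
((520 - 1*(-995)) - 17*15*(-12))/8402 = ((520 + 995) - 255*(-12))*(1/8402) = (1515 - 1*(-3060))*(1/8402) = (1515 + 3060)*(1/8402) = 4575*(1/8402) = 4575/8402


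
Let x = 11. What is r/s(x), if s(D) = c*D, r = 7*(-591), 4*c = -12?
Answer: 1379/11 ≈ 125.36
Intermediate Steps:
c = -3 (c = (¼)*(-12) = -3)
r = -4137
s(D) = -3*D
r/s(x) = -4137/((-3*11)) = -4137/(-33) = -4137*(-1/33) = 1379/11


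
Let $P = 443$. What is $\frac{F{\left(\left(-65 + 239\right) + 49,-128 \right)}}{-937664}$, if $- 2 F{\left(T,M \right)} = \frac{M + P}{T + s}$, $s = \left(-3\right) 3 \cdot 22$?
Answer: $\frac{9}{1339520} \approx 6.7188 \cdot 10^{-6}$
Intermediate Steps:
$s = -198$ ($s = \left(-9\right) 22 = -198$)
$F{\left(T,M \right)} = - \frac{443 + M}{2 \left(-198 + T\right)}$ ($F{\left(T,M \right)} = - \frac{\left(M + 443\right) \frac{1}{T - 198}}{2} = - \frac{\left(443 + M\right) \frac{1}{-198 + T}}{2} = - \frac{\frac{1}{-198 + T} \left(443 + M\right)}{2} = - \frac{443 + M}{2 \left(-198 + T\right)}$)
$\frac{F{\left(\left(-65 + 239\right) + 49,-128 \right)}}{-937664} = \frac{\frac{1}{2} \frac{1}{-198 + \left(\left(-65 + 239\right) + 49\right)} \left(-443 - -128\right)}{-937664} = \frac{-443 + 128}{2 \left(-198 + \left(174 + 49\right)\right)} \left(- \frac{1}{937664}\right) = \frac{1}{2} \frac{1}{-198 + 223} \left(-315\right) \left(- \frac{1}{937664}\right) = \frac{1}{2} \cdot \frac{1}{25} \left(-315\right) \left(- \frac{1}{937664}\right) = \left(- \frac{63}{10}\right) \left(- \frac{1}{937664}\right) = \frac{9}{1339520}$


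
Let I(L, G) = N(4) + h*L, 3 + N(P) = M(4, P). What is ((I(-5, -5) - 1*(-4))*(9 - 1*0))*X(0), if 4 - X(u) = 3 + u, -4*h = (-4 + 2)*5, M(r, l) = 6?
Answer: -99/2 ≈ -49.500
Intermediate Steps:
h = 5/2 (h = -(-4 + 2)*5/4 = -(-1)*5/2 = -1/4*(-10) = 5/2 ≈ 2.5000)
N(P) = 3 (N(P) = -3 + 6 = 3)
X(u) = 1 - u (X(u) = 4 - (3 + u) = 4 + (-3 - u) = 1 - u)
I(L, G) = 3 + 5*L/2
((I(-5, -5) - 1*(-4))*(9 - 1*0))*X(0) = (((3 + (5/2)*(-5)) - 1*(-4))*(9 - 1*0))*(1 - 1*0) = (((3 - 25/2) + 4)*(9 + 0))*(1 + 0) = ((-19/2 + 4)*9)*1 = -11/2*9*1 = -99/2*1 = -99/2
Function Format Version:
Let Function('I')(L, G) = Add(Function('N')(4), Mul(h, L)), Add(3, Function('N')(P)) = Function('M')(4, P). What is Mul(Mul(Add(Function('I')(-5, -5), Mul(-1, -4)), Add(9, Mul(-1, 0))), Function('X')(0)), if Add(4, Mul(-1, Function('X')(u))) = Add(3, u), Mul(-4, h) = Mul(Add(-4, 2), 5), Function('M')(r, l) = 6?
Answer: Rational(-99, 2) ≈ -49.500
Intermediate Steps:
h = Rational(5, 2) (h = Mul(Rational(-1, 4), Mul(Add(-4, 2), 5)) = Mul(Rational(-1, 4), Mul(-2, 5)) = Mul(Rational(-1, 4), -10) = Rational(5, 2) ≈ 2.5000)
Function('N')(P) = 3 (Function('N')(P) = Add(-3, 6) = 3)
Function('X')(u) = Add(1, Mul(-1, u)) (Function('X')(u) = Add(4, Mul(-1, Add(3, u))) = Add(4, Add(-3, Mul(-1, u))) = Add(1, Mul(-1, u)))
Function('I')(L, G) = Add(3, Mul(Rational(5, 2), L))
Mul(Mul(Add(Function('I')(-5, -5), Mul(-1, -4)), Add(9, Mul(-1, 0))), Function('X')(0)) = Mul(Mul(Add(Add(3, Mul(Rational(5, 2), -5)), Mul(-1, -4)), Add(9, Mul(-1, 0))), Add(1, Mul(-1, 0))) = Mul(Mul(Add(Add(3, Rational(-25, 2)), 4), Add(9, 0)), Add(1, 0)) = Mul(Mul(Add(Rational(-19, 2), 4), 9), 1) = Mul(Mul(Rational(-11, 2), 9), 1) = Mul(Rational(-99, 2), 1) = Rational(-99, 2)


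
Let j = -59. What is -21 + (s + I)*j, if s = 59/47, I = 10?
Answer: -32198/47 ≈ -685.06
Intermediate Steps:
s = 59/47 (s = 59*(1/47) = 59/47 ≈ 1.2553)
-21 + (s + I)*j = -21 + (59/47 + 10)*(-59) = -21 + (529/47)*(-59) = -21 - 31211/47 = -32198/47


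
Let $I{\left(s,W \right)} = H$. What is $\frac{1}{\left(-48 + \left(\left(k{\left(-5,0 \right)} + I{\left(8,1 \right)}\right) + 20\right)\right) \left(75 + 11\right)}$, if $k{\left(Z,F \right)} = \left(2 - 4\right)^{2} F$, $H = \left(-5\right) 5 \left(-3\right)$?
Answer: $\frac{1}{4042} \approx 0.0002474$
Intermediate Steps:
$H = 75$ ($H = \left(-25\right) \left(-3\right) = 75$)
$k{\left(Z,F \right)} = 4 F$ ($k{\left(Z,F \right)} = \left(-2\right)^{2} F = 4 F$)
$I{\left(s,W \right)} = 75$
$\frac{1}{\left(-48 + \left(\left(k{\left(-5,0 \right)} + I{\left(8,1 \right)}\right) + 20\right)\right) \left(75 + 11\right)} = \frac{1}{\left(-48 + \left(\left(4 \cdot 0 + 75\right) + 20\right)\right) \left(75 + 11\right)} = \frac{1}{\left(-48 + \left(\left(0 + 75\right) + 20\right)\right) 86} = \frac{1}{\left(-48 + \left(75 + 20\right)\right) 86} = \frac{1}{\left(-48 + 95\right) 86} = \frac{1}{47 \cdot 86} = \frac{1}{4042}$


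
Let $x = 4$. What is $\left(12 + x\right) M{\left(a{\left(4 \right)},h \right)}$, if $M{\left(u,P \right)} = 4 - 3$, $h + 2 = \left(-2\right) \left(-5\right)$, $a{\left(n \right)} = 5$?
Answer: $16$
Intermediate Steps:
$h = 8$ ($h = -2 - -10 = -2 + 10 = 8$)
$M{\left(u,P \right)} = 1$ ($M{\left(u,P \right)} = 4 - 3 = 1$)
$\left(12 + x\right) M{\left(a{\left(4 \right)},h \right)} = \left(12 + 4\right) 1 = 16 \cdot 1 = 16$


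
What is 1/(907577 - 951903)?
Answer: -1/44326 ≈ -2.2560e-5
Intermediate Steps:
1/(907577 - 951903) = 1/(-44326) = -1/44326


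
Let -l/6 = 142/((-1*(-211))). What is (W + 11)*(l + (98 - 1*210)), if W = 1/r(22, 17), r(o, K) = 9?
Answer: -2448400/1899 ≈ -1289.3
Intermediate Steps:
l = -852/211 (l = -852/((-1*(-211))) = -852/211 ≈ -4.0379)
W = 1/9 ≈ 0.11111
(W + 11)*(l + (98 - 1*210)) = (1/9 + 11)*(-852/211 + (98 - 1*210)) = 100*(-852/211 + (98 - 210))/9 = 100*(-852/211 - 112)/9 = (100/9)*(-24484/211) = -2448400/1899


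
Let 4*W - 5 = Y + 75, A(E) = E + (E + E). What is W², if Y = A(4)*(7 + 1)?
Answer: 1936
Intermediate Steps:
A(E) = 3*E (A(E) = E + 2*E = 3*E)
Y = 96 (Y = (3*4)*(7 + 1) = 12*8 = 96)
W = 44 (W = 5/4 + (96 + 75)/4 = 5/4 + (¼)*171 = 5/4 + 171/4 = 44)
W² = 44² = 1936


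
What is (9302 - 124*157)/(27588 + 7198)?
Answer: -5083/17393 ≈ -0.29224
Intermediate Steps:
(9302 - 124*157)/(27588 + 7198) = (9302 - 19468)/34786 = -10166*1/34786 = -5083/17393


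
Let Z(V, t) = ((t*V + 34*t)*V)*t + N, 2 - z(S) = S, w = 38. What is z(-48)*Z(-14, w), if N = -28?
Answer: -20217400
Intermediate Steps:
z(S) = 2 - S
Z(V, t) = -28 + V*t*(34*t + V*t) (Z(V, t) = ((t*V + 34*t)*V)*t - 28 = ((V*t + 34*t)*V)*t - 28 = ((34*t + V*t)*V)*t - 28 = (V*(34*t + V*t))*t - 28 = V*t*(34*t + V*t) - 28 = -28 + V*t*(34*t + V*t))
z(-48)*Z(-14, w) = (2 - 1*(-48))*(-28 + (-14)**2*38**2 + 34*(-14)*38**2) = (2 + 48)*(-28 + 196*1444 + 34*(-14)*1444) = 50*(-28 + 283024 - 687344) = 50*(-404348) = -20217400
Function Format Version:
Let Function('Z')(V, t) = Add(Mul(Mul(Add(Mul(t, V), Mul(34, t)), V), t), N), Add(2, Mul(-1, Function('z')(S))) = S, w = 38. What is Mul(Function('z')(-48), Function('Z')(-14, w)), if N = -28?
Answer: -20217400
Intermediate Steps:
Function('z')(S) = Add(2, Mul(-1, S))
Function('Z')(V, t) = Add(-28, Mul(V, t, Add(Mul(34, t), Mul(V, t)))) (Function('Z')(V, t) = Add(Mul(Mul(Add(Mul(t, V), Mul(34, t)), V), t), -28) = Add(Mul(Mul(Add(Mul(V, t), Mul(34, t)), V), t), -28) = Add(Mul(Mul(Add(Mul(34, t), Mul(V, t)), V), t), -28) = Add(Mul(Mul(V, Add(Mul(34, t), Mul(V, t))), t), -28) = Add(Mul(V, t, Add(Mul(34, t), Mul(V, t))), -28) = Add(-28, Mul(V, t, Add(Mul(34, t), Mul(V, t)))))
Mul(Function('z')(-48), Function('Z')(-14, w)) = Mul(Add(2, Mul(-1, -48)), Add(-28, Mul(Pow(-14, 2), Pow(38, 2)), Mul(34, -14, Pow(38, 2)))) = Mul(Add(2, 48), Add(-28, Mul(196, 1444), Mul(34, -14, 1444))) = Mul(50, Add(-28, 283024, -687344)) = Mul(50, -404348) = -20217400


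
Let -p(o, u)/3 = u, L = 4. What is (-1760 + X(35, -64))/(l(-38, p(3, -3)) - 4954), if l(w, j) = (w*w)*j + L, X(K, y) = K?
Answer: -575/2682 ≈ -0.21439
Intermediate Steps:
p(o, u) = -3*u
l(w, j) = 4 + j*w**2 (l(w, j) = (w*w)*j + 4 = w**2*j + 4 = j*w**2 + 4 = 4 + j*w**2)
(-1760 + X(35, -64))/(l(-38, p(3, -3)) - 4954) = (-1760 + 35)/((4 - 3*(-3)*(-38)**2) - 4954) = -1725/((4 + 9*1444) - 4954) = -1725/((4 + 12996) - 4954) = -1725/(13000 - 4954) = -1725/8046 = -1725*1/8046 = -575/2682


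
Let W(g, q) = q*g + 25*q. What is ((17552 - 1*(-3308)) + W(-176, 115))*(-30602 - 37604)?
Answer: -238379970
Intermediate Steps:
W(g, q) = 25*q + g*q (W(g, q) = g*q + 25*q = 25*q + g*q)
((17552 - 1*(-3308)) + W(-176, 115))*(-30602 - 37604) = ((17552 - 1*(-3308)) + 115*(25 - 176))*(-30602 - 37604) = ((17552 + 3308) + 115*(-151))*(-68206) = (20860 - 17365)*(-68206) = 3495*(-68206) = -238379970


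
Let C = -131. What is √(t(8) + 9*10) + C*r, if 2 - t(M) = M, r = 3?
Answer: -393 + 2*√21 ≈ -383.83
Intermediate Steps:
t(M) = 2 - M
√(t(8) + 9*10) + C*r = √((2 - 1*8) + 9*10) - 131*3 = √((2 - 8) + 90) - 393 = √(-6 + 90) - 393 = √84 - 393 = 2*√21 - 393 = -393 + 2*√21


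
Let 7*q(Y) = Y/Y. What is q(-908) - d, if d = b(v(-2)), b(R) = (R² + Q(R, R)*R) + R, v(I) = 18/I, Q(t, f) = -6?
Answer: -881/7 ≈ -125.86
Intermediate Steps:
q(Y) = ⅐ (q(Y) = (Y/Y)/7 = (⅐)*1 = ⅐)
b(R) = R² - 5*R (b(R) = (R² - 6*R) + R = R² - 5*R)
d = 126 (d = (18/(-2))*(-5 + 18/(-2)) = (18*(-½))*(-5 + 18*(-½)) = -9*(-5 - 9) = -9*(-14) = 126)
q(-908) - d = ⅐ - 1*126 = ⅐ - 126 = -881/7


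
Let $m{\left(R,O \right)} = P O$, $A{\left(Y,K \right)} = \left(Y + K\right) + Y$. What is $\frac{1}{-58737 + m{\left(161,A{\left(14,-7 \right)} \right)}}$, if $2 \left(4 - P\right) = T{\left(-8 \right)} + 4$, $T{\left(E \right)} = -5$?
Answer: $- \frac{2}{117285} \approx -1.7052 \cdot 10^{-5}$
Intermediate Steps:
$A{\left(Y,K \right)} = K + 2 Y$ ($A{\left(Y,K \right)} = \left(K + Y\right) + Y = K + 2 Y$)
$P = \frac{9}{2}$ ($P = 4 - \frac{-5 + 4}{2} = 4 - - \frac{1}{2} = 4 + \frac{1}{2} = \frac{9}{2} \approx 4.5$)
$m{\left(R,O \right)} = \frac{9 O}{2}$
$\frac{1}{-58737 + m{\left(161,A{\left(14,-7 \right)} \right)}} = \frac{1}{-58737 + \frac{9 \left(-7 + 2 \cdot 14\right)}{2}} = \frac{1}{-58737 + \frac{9 \left(-7 + 28\right)}{2}} = \frac{1}{-58737 + \frac{9}{2} \cdot 21} = \frac{1}{-58737 + \frac{189}{2}} = \frac{1}{- \frac{117285}{2}} = - \frac{2}{117285}$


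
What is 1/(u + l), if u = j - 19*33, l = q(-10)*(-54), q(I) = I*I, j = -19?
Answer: -1/6046 ≈ -0.00016540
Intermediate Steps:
q(I) = I²
l = -5400 (l = (-10)²*(-54) = 100*(-54) = -5400)
u = -646 (u = -19 - 19*33 = -19 - 627 = -646)
1/(u + l) = 1/(-646 - 5400) = 1/(-6046) = -1/6046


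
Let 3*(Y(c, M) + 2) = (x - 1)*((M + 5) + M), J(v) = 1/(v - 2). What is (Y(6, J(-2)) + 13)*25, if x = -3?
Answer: 125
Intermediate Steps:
J(v) = 1/(-2 + v)
Y(c, M) = -26/3 - 8*M/3 (Y(c, M) = -2 + ((-3 - 1)*((M + 5) + M))/3 = -2 + (-4*((5 + M) + M))/3 = -2 + (-4*(5 + 2*M))/3 = -2 + (-20 - 8*M)/3 = -2 + (-20/3 - 8*M/3) = -26/3 - 8*M/3)
(Y(6, J(-2)) + 13)*25 = ((-26/3 - 8/(3*(-2 - 2))) + 13)*25 = ((-26/3 - 8/3/(-4)) + 13)*25 = ((-26/3 - 8/3*(-¼)) + 13)*25 = ((-26/3 + ⅔) + 13)*25 = (-8 + 13)*25 = 5*25 = 125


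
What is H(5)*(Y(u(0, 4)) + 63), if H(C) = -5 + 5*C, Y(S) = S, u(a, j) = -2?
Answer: 1220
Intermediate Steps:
H(5)*(Y(u(0, 4)) + 63) = (-5 + 5*5)*(-2 + 63) = (-5 + 25)*61 = 20*61 = 1220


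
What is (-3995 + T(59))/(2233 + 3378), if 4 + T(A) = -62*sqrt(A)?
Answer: -129/181 - 2*sqrt(59)/181 ≈ -0.79758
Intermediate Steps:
T(A) = -4 - 62*sqrt(A)
(-3995 + T(59))/(2233 + 3378) = (-3995 + (-4 - 62*sqrt(59)))/(2233 + 3378) = (-3999 - 62*sqrt(59))/5611 = (-3999 - 62*sqrt(59))*(1/5611) = -129/181 - 2*sqrt(59)/181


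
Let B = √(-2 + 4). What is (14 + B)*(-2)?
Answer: -28 - 2*√2 ≈ -30.828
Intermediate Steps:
B = √2 ≈ 1.4142
(14 + B)*(-2) = (14 + √2)*(-2) = -28 - 2*√2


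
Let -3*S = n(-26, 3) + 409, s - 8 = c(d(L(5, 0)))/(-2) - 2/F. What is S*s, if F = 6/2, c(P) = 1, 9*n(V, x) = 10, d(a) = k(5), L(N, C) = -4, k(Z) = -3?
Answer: -151331/162 ≈ -934.14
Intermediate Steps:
d(a) = -3
n(V, x) = 10/9 (n(V, x) = (1/9)*10 = 10/9)
F = 3 (F = 6*(1/2) = 3)
s = 41/6 (s = 8 + (1/(-2) - 2/3) = 8 + (1*(-1/2) - 2*1/3) = 8 + (-1/2 - 2/3) = 8 - 7/6 = 41/6 ≈ 6.8333)
S = -3691/27 (S = -(10/9 + 409)/3 = -1/3*3691/9 = -3691/27 ≈ -136.70)
S*s = -3691/27*41/6 = -151331/162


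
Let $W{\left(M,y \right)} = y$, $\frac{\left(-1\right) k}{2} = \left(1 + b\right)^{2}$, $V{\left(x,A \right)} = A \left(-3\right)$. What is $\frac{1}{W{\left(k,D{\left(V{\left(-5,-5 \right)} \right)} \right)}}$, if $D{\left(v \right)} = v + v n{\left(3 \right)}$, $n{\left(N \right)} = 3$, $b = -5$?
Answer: $\frac{1}{60} \approx 0.016667$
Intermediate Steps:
$V{\left(x,A \right)} = - 3 A$
$D{\left(v \right)} = 4 v$ ($D{\left(v \right)} = v + v 3 = v + 3 v = 4 v$)
$k = -32$ ($k = - 2 \left(1 - 5\right)^{2} = - 2 \left(-4\right)^{2} = \left(-2\right) 16 = -32$)
$\frac{1}{W{\left(k,D{\left(V{\left(-5,-5 \right)} \right)} \right)}} = \frac{1}{4 \left(\left(-3\right) \left(-5\right)\right)} = \frac{1}{4 \cdot 15} = \frac{1}{60}$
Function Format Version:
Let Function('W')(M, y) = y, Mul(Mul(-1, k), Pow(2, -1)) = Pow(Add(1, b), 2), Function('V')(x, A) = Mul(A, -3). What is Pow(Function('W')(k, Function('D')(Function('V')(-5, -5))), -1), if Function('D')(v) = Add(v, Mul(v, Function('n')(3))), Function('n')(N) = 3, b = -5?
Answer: Rational(1, 60) ≈ 0.016667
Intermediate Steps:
Function('V')(x, A) = Mul(-3, A)
Function('D')(v) = Mul(4, v) (Function('D')(v) = Add(v, Mul(v, 3)) = Add(v, Mul(3, v)) = Mul(4, v))
k = -32 (k = Mul(-2, Pow(Add(1, -5), 2)) = Mul(-2, Pow(-4, 2)) = Mul(-2, 16) = -32)
Pow(Function('W')(k, Function('D')(Function('V')(-5, -5))), -1) = Pow(Mul(4, Mul(-3, -5)), -1) = Pow(Mul(4, 15), -1) = Pow(60, -1) = Rational(1, 60)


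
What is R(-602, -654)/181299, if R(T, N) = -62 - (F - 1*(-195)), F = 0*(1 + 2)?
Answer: -257/181299 ≈ -0.0014175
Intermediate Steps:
F = 0 (F = 0*3 = 0)
R(T, N) = -257 (R(T, N) = -62 - (0 - 1*(-195)) = -62 - (0 + 195) = -62 - 1*195 = -62 - 195 = -257)
R(-602, -654)/181299 = -257/181299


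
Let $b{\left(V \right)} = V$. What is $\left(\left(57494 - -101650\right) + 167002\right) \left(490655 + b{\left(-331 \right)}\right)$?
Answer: $159917211304$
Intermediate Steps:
$\left(\left(57494 - -101650\right) + 167002\right) \left(490655 + b{\left(-331 \right)}\right) = \left(\left(57494 - -101650\right) + 167002\right) \left(490655 - 331\right) = \left(\left(57494 + 101650\right) + 167002\right) 490324 = \left(159144 + 167002\right) 490324 = 326146 \cdot 490324 = 159917211304$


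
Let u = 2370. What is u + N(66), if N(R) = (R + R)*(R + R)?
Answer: 19794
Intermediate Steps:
N(R) = 4*R² (N(R) = (2*R)*(2*R) = 4*R²)
u + N(66) = 2370 + 4*66² = 2370 + 4*4356 = 2370 + 17424 = 19794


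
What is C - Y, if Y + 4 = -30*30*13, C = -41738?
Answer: -30034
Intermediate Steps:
Y = -11704 (Y = -4 - 30*30*13 = -4 - 900*13 = -4 - 11700 = -11704)
C - Y = -41738 - 1*(-11704) = -41738 + 11704 = -30034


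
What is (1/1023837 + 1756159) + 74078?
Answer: 1873864359370/1023837 ≈ 1.8302e+6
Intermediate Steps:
(1/1023837 + 1756159) + 74078 = 1798020562084/1023837 + 74078 = 1873864359370/1023837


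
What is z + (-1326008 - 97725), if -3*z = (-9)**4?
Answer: -1425920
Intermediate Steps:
z = -2187 (z = -1/3*(-9)**4 = -1/3*6561 = -2187)
z + (-1326008 - 97725) = -2187 + (-1326008 - 97725) = -2187 - 1423733 = -1425920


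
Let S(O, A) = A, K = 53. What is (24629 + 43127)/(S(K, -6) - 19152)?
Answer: -33878/9579 ≈ -3.5367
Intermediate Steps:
(24629 + 43127)/(S(K, -6) - 19152) = (24629 + 43127)/(-6 - 19152) = 67756/(-19158) = 67756*(-1/19158) = -33878/9579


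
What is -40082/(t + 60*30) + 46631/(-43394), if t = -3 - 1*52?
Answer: -140053031/5824810 ≈ -24.044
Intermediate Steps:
t = -55 (t = -3 - 52 = -55)
-40082/(t + 60*30) + 46631/(-43394) = -40082/(-55 + 60*30) + 46631/(-43394) = -40082/(-55 + 1800) + 46631*(-1/43394) = -40082/1745 - 3587/3338 = -140053031/5824810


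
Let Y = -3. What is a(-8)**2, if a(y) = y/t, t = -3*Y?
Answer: 64/81 ≈ 0.79012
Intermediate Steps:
t = 9 (t = -3*(-3) = 9)
a(y) = y/9
a(-8)**2 = ((1/9)*(-8))**2 = (-8/9)**2 = 64/81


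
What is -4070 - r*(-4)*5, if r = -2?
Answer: -4110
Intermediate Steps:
-4070 - r*(-4)*5 = -4070 - (-2*(-4))*5 = -4070 - 8*5 = -4070 - 1*40 = -4070 - 40 = -4110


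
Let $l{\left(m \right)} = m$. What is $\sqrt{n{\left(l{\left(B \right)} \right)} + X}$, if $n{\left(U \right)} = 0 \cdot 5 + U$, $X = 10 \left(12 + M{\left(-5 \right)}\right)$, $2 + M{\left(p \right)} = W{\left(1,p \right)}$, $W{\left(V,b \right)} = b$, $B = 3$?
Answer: $\sqrt{53} \approx 7.2801$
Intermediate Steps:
$M{\left(p \right)} = -2 + p$
$X = 50$ ($X = 10 \left(12 - 7\right) = 10 \cdot 5 = 50$)
$n{\left(U \right)} = U$ ($n{\left(U \right)} = 0 + U = U$)
$\sqrt{n{\left(l{\left(B \right)} \right)} + X} = \sqrt{3 + 50} = \sqrt{53}$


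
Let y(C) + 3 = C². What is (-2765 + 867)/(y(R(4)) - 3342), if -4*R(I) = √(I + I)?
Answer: 3796/6689 ≈ 0.56750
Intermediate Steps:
R(I) = -√2*√I/4 (R(I) = -√(I + I)/4 = -√2*√I/4)
y(C) = -3 + C²
(-2765 + 867)/(y(R(4)) - 3342) = (-2765 + 867)/((-3 + (-√2*√4/4)²) - 3342) = -1898/((-3 + (-¼*√2*2)²) - 3342) = -1898/((-3 + (-√2/2)²) - 3342) = -1898/((-3 + ½) - 3342) = -1898/(-5/2 - 3342) = -1898/(-6689/2) = -1898*(-2/6689) = 3796/6689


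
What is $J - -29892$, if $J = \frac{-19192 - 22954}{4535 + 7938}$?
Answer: $\frac{372800770}{12473} \approx 29889.0$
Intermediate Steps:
$J = - \frac{42146}{12473} \approx -3.379$
$J - -29892 = - \frac{42146}{12473} - -29892 = - \frac{42146}{12473} + 29892 = \frac{372800770}{12473}$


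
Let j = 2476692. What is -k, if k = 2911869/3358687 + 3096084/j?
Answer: -1467548311588/693202768617 ≈ -2.1171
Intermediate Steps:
k = 1467548311588/693202768617 (k = 2911869/3358687 + 3096084/2476692 = 2911869*(1/3358687) + 3096084*(1/2476692) = 2911869/3358687 + 258007/206391 = 1467548311588/693202768617 ≈ 2.1171)
-k = -1*1467548311588/693202768617 = -1467548311588/693202768617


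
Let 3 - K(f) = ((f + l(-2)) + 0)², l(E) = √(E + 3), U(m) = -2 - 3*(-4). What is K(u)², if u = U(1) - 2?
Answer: 6084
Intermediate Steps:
U(m) = 10 (U(m) = -2 + 12 = 10)
l(E) = √(3 + E)
u = 8 (u = 10 - 2 = 8)
K(f) = 3 - (1 + f)² (K(f) = 3 - ((f + √(3 - 2)) + 0)² = 3 - ((f + √1) + 0)² = 3 - ((f + 1) + 0)² = 3 - ((1 + f) + 0)² = 3 - (1 + f)²)
K(u)² = (3 - (1 + 8)²)² = (3 - 1*9²)² = (3 - 1*81)² = (3 - 81)² = (-78)² = 6084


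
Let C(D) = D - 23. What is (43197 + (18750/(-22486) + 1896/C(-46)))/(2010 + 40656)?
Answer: 5581473916/5516479137 ≈ 1.0118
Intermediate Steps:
C(D) = -23 + D
(43197 + (18750/(-22486) + 1896/C(-46)))/(2010 + 40656) = (43197 + (18750/(-22486) + 1896/(-23 - 46)))/(2010 + 40656) = (43197 + (18750*(-1/22486) + 1896/(-69)))/42666 = (43197 + (-9375/11243 + 1896*(-1/69)))*(1/42666) = (43197 + (-9375/11243 - 632/23))*(1/42666) = (43197 - 7321201/258589)*(1/42666) = (11162947832/258589)*(1/42666) = 5581473916/5516479137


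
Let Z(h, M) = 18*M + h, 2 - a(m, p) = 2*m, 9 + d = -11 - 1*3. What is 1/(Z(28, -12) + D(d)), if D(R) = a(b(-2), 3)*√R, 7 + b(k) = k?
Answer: -47/11136 - 5*I*√23/11136 ≈ -0.0042205 - 0.0021533*I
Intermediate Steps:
d = -23 (d = -9 + (-11 - 1*3) = -9 + (-11 - 3) = -9 - 14 = -23)
b(k) = -7 + k
a(m, p) = 2 - 2*m
Z(h, M) = h + 18*M
D(R) = 20*√R (D(R) = (2 - 2*(-7 - 2))*√R = (2 - 2*(-9))*√R = (2 + 18)*√R = 20*√R)
1/(Z(28, -12) + D(d)) = 1/((28 + 18*(-12)) + 20*√(-23)) = 1/((28 - 216) + 20*(I*√23)) = 1/(-188 + 20*I*√23)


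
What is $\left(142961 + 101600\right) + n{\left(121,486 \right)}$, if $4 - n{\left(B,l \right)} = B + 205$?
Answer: $244239$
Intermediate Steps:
$n{\left(B,l \right)} = -201 - B$ ($n{\left(B,l \right)} = 4 - \left(B + 205\right) = 4 - \left(205 + B\right) = -201 - B$)
$\left(142961 + 101600\right) + n{\left(121,486 \right)} = \left(142961 + 101600\right) - 322 = 244561 - 322 = 244239$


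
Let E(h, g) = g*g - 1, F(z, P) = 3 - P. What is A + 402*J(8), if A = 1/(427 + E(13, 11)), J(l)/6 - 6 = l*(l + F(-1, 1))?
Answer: 113465305/547 ≈ 2.0743e+5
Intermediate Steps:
E(h, g) = -1 + g² (E(h, g) = g² - 1 = -1 + g²)
J(l) = 36 + 6*l*(2 + l) (J(l) = 36 + 6*(l*(l + (3 - 1*1))) = 36 + 6*(l*(l + (3 - 1))) = 36 + 6*(l*(l + 2)) = 36 + 6*(l*(2 + l)) = 36 + 6*l*(2 + l))
A = 1/547 (A = 1/(427 + (-1 + 11²)) = 1/(427 + (-1 + 121)) = 1/(427 + 120) = 1/547 ≈ 0.0018282)
A + 402*J(8) = 1/547 + 402*(36 + 6*8² + 12*8) = 1/547 + 402*(36 + 6*64 + 96) = 1/547 + 402*(36 + 384 + 96) = 1/547 + 402*516 = 1/547 + 207432 = 113465305/547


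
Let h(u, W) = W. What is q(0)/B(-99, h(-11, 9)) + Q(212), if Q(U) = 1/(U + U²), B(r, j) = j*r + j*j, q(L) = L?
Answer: 1/45156 ≈ 2.2145e-5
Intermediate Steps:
B(r, j) = j² + j*r (B(r, j) = j*r + j² = j² + j*r)
q(0)/B(-99, h(-11, 9)) + Q(212) = 0/((9*(9 - 99))) + 1/(212*(1 + 212)) = 0/((9*(-90))) + (1/212)/213 = 0/(-810) + (1/212)*(1/213) = 0*(-1/810) + 1/45156 = 0 + 1/45156 = 1/45156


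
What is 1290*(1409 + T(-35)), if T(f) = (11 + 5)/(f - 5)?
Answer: 1817094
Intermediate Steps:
T(f) = 16/(-5 + f)
1290*(1409 + T(-35)) = 1290*(1409 + 16/(-5 - 35)) = 1290*(1409 + 16/(-40)) = 1290*(1409 + 16*(-1/40)) = 1290*(1409 - ⅖) = 1290*(7043/5) = 1817094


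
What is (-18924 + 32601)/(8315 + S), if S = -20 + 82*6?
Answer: 4559/2929 ≈ 1.5565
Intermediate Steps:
S = 472 (S = -20 + 492 = 472)
(-18924 + 32601)/(8315 + S) = (-18924 + 32601)/(8315 + 472) = 13677/8787 = 13677*(1/8787) = 4559/2929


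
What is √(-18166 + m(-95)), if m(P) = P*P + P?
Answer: 2*I*√2309 ≈ 96.104*I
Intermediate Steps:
m(P) = P + P² (m(P) = P² + P = P + P²)
√(-18166 + m(-95)) = √(-18166 - 95*(1 - 95)) = √(-18166 - 95*(-94)) = √(-18166 + 8930) = √(-9236) = 2*I*√2309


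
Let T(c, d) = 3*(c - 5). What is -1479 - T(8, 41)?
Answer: -1488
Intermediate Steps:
T(c, d) = -15 + 3*c (T(c, d) = 3*(-5 + c) = -15 + 3*c)
-1479 - T(8, 41) = -1479 - (-15 + 3*8) = -1479 - (-15 + 24) = -1479 - 1*9 = -1479 - 9 = -1488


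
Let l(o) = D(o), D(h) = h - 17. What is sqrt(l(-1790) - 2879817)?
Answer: 2*I*sqrt(720406) ≈ 1697.5*I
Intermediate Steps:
D(h) = -17 + h
l(o) = -17 + o
sqrt(l(-1790) - 2879817) = sqrt((-17 - 1790) - 2879817) = sqrt(-1807 - 2879817) = sqrt(-2881624) = 2*I*sqrt(720406)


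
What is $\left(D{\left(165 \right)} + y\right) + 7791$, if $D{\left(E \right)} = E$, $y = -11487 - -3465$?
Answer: $-66$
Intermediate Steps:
$y = -8022$ ($y = -11487 + 3465 = -8022$)
$\left(D{\left(165 \right)} + y\right) + 7791 = \left(165 - 8022\right) + 7791 = -7857 + 7791 = -66$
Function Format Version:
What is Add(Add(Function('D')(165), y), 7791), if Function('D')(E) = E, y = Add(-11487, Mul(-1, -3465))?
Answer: -66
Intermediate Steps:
y = -8022 (y = Add(-11487, 3465) = -8022)
Add(Add(Function('D')(165), y), 7791) = Add(Add(165, -8022), 7791) = Add(-7857, 7791) = -66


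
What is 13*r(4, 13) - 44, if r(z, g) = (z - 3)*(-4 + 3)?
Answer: -57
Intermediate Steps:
r(z, g) = 3 - z (r(z, g) = (-3 + z)*(-1) = 3 - z)
13*r(4, 13) - 44 = 13*(3 - 1*4) - 44 = 13*(3 - 4) - 44 = 13*(-1) - 44 = -13 - 44 = -57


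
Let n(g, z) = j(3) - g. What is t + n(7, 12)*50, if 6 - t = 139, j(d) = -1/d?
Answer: -1499/3 ≈ -499.67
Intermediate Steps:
t = -133 (t = 6 - 1*139 = 6 - 139 = -133)
n(g, z) = -1/3 - g
t + n(7, 12)*50 = -133 + (-1/3 - 1*7)*50 = -133 + (-1/3 - 7)*50 = -133 - 22/3*50 = -133 - 1100/3 = -1499/3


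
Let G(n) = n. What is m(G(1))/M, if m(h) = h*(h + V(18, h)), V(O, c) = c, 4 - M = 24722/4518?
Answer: -4518/3325 ≈ -1.3588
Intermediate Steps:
M = -3325/2259 (M = 4 - 24722/4518 = 4 - 1*12361/2259 = 4 - 12361/2259 = -3325/2259 ≈ -1.4719)
m(h) = 2*h² (m(h) = h*(h + h) = h*(2*h) = 2*h²)
m(G(1))/M = (2*1²)/(-3325/2259) = (2*1)*(-2259/3325) = 2*(-2259/3325) = -4518/3325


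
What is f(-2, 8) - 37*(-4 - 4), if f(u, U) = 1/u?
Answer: 591/2 ≈ 295.50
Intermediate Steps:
f(-2, 8) - 37*(-4 - 4) = 1/(-2) - 37*(-4 - 4) = -1/2 - 37*(-8) = -1/2 + 296 = 591/2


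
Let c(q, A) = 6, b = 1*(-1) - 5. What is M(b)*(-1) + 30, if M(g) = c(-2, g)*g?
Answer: 66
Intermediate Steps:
b = -6 (b = -1 - 5 = -6)
M(g) = 6*g
M(b)*(-1) + 30 = (6*(-6))*(-1) + 30 = -36*(-1) + 30 = 36 + 30 = 66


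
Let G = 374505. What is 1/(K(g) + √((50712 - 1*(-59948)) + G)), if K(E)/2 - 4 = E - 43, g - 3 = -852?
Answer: -1776/2669011 - √485165/2669011 ≈ -0.00092639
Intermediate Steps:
g = -849 (g = 3 - 852 = -849)
K(E) = -78 + 2*E (K(E) = 8 + 2*(E - 43) = 8 + 2*(-43 + E) = 8 + (-86 + 2*E) = -78 + 2*E)
1/(K(g) + √((50712 - 1*(-59948)) + G)) = 1/((-78 + 2*(-849)) + √((50712 - 1*(-59948)) + 374505)) = 1/((-78 - 1698) + √((50712 + 59948) + 374505)) = 1/(-1776 + √(110660 + 374505)) = 1/(-1776 + √485165)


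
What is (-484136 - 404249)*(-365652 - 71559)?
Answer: 388411694235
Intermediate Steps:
(-484136 - 404249)*(-365652 - 71559) = -888385*(-437211) = 388411694235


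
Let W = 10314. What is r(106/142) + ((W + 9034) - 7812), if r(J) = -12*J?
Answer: 818420/71 ≈ 11527.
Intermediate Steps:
r(106/142) + ((W + 9034) - 7812) = -1272/142 + ((10314 + 9034) - 7812) = -1272/142 + (19348 - 7812) = -12*53/71 + 11536 = -636/71 + 11536 = 818420/71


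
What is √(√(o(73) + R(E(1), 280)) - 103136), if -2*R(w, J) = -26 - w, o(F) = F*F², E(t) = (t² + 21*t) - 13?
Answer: √(-412544 + 2*√1556138)/2 ≈ 320.18*I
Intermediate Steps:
E(t) = -13 + t² + 21*t
o(F) = F³
R(w, J) = 13 + w/2 (R(w, J) = -(-26 - w)/2 = 13 + w/2)
√(√(o(73) + R(E(1), 280)) - 103136) = √(√(73³ + (13 + (-13 + 1² + 21*1)/2)) - 103136) = √(√(389017 + (13 + (-13 + 1 + 21)/2)) - 103136) = √(√(389017 + (13 + (½)*9)) - 103136) = √(√(389017 + (13 + 9/2)) - 103136) = √(√(389017 + 35/2) - 103136) = √(√(778069/2) - 103136) = √(√1556138/2 - 103136) = √(-103136 + √1556138/2)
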